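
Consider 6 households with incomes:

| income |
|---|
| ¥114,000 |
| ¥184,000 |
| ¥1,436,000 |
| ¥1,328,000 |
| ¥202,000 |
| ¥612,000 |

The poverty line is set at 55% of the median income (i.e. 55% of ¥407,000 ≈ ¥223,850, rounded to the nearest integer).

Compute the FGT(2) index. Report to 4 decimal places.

Below the line: ¥114,000, ¥184,000, ¥202,000 (q = 3 of N = 6).
Shortfall ratios: (223850−114000)/223850 = 0.4907; (223850−184000)/223850 = 0.1780; (223850−202000)/223850 = 0.0976.
Squared: 0.2408; 0.0317; 0.0095.
Sum = 0.282036; P₂ = 0.282036 / 6 = 0.0470.

0.0470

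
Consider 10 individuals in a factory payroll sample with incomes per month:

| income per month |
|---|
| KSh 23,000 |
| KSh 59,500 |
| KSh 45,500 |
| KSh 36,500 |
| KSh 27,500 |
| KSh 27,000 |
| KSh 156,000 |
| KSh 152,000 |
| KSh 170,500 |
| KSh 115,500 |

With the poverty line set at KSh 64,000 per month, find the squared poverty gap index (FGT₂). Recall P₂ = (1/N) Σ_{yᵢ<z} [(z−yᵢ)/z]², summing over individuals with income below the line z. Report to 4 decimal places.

0.1343

Below z: KSh 23,000, KSh 27,000, KSh 27,500, KSh 36,500, KSh 45,500, KSh 59,500 (q = 6 of N = 10).
Normalized shortfalls: (64000−23000)/64000 = 0.6406; (64000−27000)/64000 = 0.5781; (64000−27500)/64000 = 0.5703; (64000−36500)/64000 = 0.4297; (64000−45500)/64000 = 0.2891; (64000−59500)/64000 = 0.0703.
Squared: 0.4104; 0.3342; 0.3253; 0.1846; 0.0836; 0.0049.
Sum = 1.343018; P₂ = 1.343018 / 10 = 0.1343.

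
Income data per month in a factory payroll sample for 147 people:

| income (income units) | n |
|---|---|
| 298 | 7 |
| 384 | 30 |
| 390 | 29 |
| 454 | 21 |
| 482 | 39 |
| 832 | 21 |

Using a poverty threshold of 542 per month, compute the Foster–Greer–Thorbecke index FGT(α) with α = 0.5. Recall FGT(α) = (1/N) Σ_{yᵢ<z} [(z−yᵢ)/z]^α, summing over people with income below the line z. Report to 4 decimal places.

Incomes under z: 7×298, 30×384, 29×390, 21×454, 39×482 (q = 126 of N = 147).
Relative gaps: (542−298)/542 = 0.4502 (×7); (542−384)/542 = 0.2915 (×30); (542−390)/542 = 0.2804 (×29); (542−454)/542 = 0.1624 (×21); (542−482)/542 = 0.1107 (×39).
Raised to α = 0.5: 0.67096 (×7); 0.53992 (×30); 0.52957 (×29); 0.40294 (×21); 0.33272 (×39).
Sum = 57.689531; FGT(0.5) = 57.689531 / 147 = 0.3924.

0.3924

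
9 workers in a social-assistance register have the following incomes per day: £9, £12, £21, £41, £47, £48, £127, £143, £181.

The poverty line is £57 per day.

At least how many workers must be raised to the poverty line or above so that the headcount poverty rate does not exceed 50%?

2

Currently q = 6 of N = 9 are below the line (H = 0.667).
A headcount ratio of at most 50% allows at most ⌊0.50 × 9⌋ = 4 poor workers.
So at least 6 − 4 = 2 must be lifted.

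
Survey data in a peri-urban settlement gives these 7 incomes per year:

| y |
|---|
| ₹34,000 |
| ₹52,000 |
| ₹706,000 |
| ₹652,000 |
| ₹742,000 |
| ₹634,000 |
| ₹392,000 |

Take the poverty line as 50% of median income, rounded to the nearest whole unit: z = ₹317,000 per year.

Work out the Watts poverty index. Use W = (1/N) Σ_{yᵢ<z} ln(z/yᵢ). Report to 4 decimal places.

Incomes under z: ₹34,000, ₹52,000 (q = 2 of N = 7).
ln(z/y) terms: ln(317000/34000) = 2.2325; ln(317000/52000) = 1.8077.
W = 4.040199 / 7 = 0.5772.

0.5772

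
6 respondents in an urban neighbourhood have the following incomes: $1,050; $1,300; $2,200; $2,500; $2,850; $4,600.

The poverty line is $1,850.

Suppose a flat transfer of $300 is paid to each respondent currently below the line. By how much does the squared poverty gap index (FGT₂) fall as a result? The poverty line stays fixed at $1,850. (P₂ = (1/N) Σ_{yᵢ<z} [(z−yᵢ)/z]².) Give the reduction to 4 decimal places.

0.0307

Before: below the line — $1,050, $1,300; squared poverty gap index (FGT₂) = 0.045897.
After the $300 transfer: below the line — $1,350, $1,600; squared poverty gap index (FGT₂) = 0.015218.
Reduction = 0.045897 − 0.015218 = 0.0307.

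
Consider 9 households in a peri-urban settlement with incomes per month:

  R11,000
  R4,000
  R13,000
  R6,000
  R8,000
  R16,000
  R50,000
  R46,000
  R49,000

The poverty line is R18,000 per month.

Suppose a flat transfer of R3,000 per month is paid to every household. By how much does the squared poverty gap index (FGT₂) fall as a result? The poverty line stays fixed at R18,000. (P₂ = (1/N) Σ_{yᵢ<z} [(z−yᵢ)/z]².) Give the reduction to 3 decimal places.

Before: below the line — R4,000, R6,000, R8,000, R11,000, R13,000, R16,000; squared poverty gap index (FGT₂) = 0.17764.
After the R3,000 transfer: below the line — R7,000, R9,000, R11,000, R14,000, R16,000; squared poverty gap index (FGT₂) = 0.09294.
Reduction = 0.17764 − 0.09294 = 0.085.

0.085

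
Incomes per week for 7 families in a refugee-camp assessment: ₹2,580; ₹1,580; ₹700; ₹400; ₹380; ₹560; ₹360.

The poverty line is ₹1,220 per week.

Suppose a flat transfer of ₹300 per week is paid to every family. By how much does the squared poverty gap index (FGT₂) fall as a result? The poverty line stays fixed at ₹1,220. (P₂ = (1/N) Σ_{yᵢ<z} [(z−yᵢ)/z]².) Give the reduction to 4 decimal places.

0.1699

Before: below the line — ₹360, ₹380, ₹400, ₹560, ₹700; squared poverty gap index (FGT₂) = 0.271010.
After the ₹300 transfer: below the line — ₹660, ₹680, ₹700, ₹860, ₹1,000; squared poverty gap index (FGT₂) = 0.101125.
Reduction = 0.271010 − 0.101125 = 0.1699.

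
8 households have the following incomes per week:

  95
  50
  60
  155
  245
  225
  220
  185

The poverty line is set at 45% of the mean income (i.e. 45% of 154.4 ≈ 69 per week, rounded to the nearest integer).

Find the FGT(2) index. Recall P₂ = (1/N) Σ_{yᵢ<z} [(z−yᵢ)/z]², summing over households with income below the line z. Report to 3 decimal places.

0.012

Below the line: 50, 60 (q = 2 of N = 8).
Gap ratios (z−y)/z: (69−50)/69 = 0.2754; (69−60)/69 = 0.1304.
Squared: 0.0758; 0.0170.
Sum = 0.092838; P₂ = 0.092838 / 8 = 0.012.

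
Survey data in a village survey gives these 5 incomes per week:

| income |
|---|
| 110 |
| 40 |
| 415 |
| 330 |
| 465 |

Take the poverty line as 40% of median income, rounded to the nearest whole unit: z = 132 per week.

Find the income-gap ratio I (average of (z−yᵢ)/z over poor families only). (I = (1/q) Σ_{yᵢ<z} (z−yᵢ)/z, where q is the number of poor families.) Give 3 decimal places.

0.432

Incomes under z: 40, 110 (q = 2 of N = 5).
Relative gaps: 0.6970, 0.1667; sum = 0.863636.
The income-gap ratio divides by q (the poor only): 0.863636 / 2 = 0.432.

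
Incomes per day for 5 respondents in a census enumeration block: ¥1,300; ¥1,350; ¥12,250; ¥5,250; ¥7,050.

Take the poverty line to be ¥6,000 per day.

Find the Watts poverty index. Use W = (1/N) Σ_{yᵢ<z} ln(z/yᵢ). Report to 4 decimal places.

Below the line: ¥1,300, ¥1,350, ¥5,250 (q = 3 of N = 5).
Log gaps: ln(6000/1300) = 1.5294; ln(6000/1350) = 1.4917; ln(6000/5250) = 0.1335.
W = 3.154581 / 5 = 0.6309.

0.6309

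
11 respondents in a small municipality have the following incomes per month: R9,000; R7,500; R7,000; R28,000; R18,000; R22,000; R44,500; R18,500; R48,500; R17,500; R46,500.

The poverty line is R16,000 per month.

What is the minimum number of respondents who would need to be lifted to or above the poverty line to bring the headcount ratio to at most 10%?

2

Currently q = 3 of N = 11 are below the line (H = 0.273).
A headcount ratio of at most 10% allows at most ⌊0.10 × 11⌋ = 1 poor respondents.
So at least 3 − 1 = 2 must be lifted.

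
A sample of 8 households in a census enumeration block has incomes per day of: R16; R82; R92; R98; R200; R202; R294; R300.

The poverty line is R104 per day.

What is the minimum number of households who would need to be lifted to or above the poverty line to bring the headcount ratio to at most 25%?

2

Currently q = 4 of N = 8 are below the line (H = 0.500).
A headcount ratio of at most 25% allows at most ⌊0.25 × 8⌋ = 2 poor households.
So at least 4 − 2 = 2 must be lifted.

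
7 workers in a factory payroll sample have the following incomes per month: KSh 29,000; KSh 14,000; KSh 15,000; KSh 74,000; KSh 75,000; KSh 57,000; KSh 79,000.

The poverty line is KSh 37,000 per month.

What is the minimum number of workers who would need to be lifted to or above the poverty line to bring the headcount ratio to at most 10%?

3

3 of the 7 workers are poor, so H = 3/7 = 0.429.
A headcount ratio of at most 10% allows at most ⌊0.10 × 7⌋ = 0 poor workers.
So at least 3 − 0 = 3 must be lifted.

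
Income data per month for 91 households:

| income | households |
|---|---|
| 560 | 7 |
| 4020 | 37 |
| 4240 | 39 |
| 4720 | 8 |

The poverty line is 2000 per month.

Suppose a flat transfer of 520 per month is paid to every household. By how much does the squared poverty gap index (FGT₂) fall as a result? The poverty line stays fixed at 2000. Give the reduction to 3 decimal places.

0.024

Before: below the line — 7×560; squared poverty gap index (FGT₂) = 0.03988.
After the 520 transfer: below the line — 7×1080; squared poverty gap index (FGT₂) = 0.01628.
Reduction = 0.03988 − 0.01628 = 0.024.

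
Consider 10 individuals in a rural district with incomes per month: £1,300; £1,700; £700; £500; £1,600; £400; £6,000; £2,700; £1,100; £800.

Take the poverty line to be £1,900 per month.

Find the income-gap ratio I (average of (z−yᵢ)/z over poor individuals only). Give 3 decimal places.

Poor units: £400, £500, £700, £800, £1,100, £1,300, £1,600, £1,700 (q = 8 of N = 10).
Relative gaps: 0.7895, 0.7368, 0.6316, 0.5789, 0.4211, 0.3158, 0.1579, 0.1053; sum = 3.736842.
The income-gap ratio divides by q (the poor only): 3.736842 / 8 = 0.467.

0.467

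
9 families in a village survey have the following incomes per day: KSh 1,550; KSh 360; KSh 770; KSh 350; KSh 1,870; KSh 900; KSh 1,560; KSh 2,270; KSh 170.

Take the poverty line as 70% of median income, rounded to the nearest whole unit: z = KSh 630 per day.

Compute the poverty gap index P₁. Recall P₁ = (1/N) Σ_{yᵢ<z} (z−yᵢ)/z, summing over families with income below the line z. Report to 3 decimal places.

Poor units: KSh 170, KSh 350, KSh 360 (q = 3 of N = 9).
Relative gaps: (630−170)/630 = 0.7302; (630−350)/630 = 0.4444; (630−360)/630 = 0.4286.
Sum of shortfalls = 1.603175; P₁ averages over all N: 1.603175 / 9 = 0.178.

0.178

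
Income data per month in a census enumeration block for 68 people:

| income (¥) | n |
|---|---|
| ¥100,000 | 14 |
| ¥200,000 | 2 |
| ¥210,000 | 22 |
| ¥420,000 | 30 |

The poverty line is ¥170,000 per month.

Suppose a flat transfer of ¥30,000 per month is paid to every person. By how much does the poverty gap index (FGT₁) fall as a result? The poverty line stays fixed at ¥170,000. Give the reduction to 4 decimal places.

0.0363

Before: below the line — 14×¥100,000; poverty gap index (FGT₁) = 0.084775.
After the ¥30,000 transfer: below the line — 14×¥130,000; poverty gap index (FGT₁) = 0.048443.
Reduction = 0.084775 − 0.048443 = 0.0363.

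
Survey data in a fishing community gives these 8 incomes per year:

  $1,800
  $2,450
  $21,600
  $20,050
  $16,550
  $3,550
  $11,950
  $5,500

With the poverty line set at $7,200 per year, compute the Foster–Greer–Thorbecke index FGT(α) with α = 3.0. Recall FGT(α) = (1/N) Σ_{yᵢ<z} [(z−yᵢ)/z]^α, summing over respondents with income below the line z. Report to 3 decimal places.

0.107

Incomes under z: $1,800, $2,450, $3,550, $5,500 (q = 4 of N = 8).
Relative gaps: (7200−1800)/7200 = 0.7500; (7200−2450)/7200 = 0.6597; (7200−3550)/7200 = 0.5069; (7200−5500)/7200 = 0.2361.
Raised to α = 3.0: 0.42188; 0.28713; 0.13028; 0.01316.
Sum = 0.852452; FGT(3.0) = 0.852452 / 8 = 0.107.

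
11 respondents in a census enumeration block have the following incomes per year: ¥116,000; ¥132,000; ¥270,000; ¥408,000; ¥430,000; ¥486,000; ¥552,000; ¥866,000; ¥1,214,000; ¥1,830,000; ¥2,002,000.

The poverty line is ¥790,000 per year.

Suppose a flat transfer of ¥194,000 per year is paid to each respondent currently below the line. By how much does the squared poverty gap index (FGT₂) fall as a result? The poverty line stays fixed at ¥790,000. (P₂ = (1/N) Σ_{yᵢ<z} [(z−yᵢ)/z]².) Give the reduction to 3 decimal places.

0.139

Before: below the line — ¥116,000, ¥132,000, ¥270,000, ¥408,000, ¥430,000, ¥486,000, ¥552,000; squared poverty gap index (FGT₂) = 0.23047.
After the ¥194,000 transfer: below the line — ¥310,000, ¥326,000, ¥464,000, ¥602,000, ¥624,000, ¥680,000, ¥746,000; squared poverty gap index (FGT₂) = 0.09161.
Reduction = 0.23047 − 0.09161 = 0.139.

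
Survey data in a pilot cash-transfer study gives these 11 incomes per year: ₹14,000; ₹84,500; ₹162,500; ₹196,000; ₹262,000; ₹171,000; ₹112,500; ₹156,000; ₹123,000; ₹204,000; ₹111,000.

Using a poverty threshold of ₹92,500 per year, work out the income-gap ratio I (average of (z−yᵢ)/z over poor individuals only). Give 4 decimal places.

Poor units: ₹14,000, ₹84,500 (q = 2 of N = 11).
Relative gaps: 0.8486, 0.0865; sum = 0.935135.
I averages over the q = 2 poor units only: 0.935135 / 2 = 0.4676.

0.4676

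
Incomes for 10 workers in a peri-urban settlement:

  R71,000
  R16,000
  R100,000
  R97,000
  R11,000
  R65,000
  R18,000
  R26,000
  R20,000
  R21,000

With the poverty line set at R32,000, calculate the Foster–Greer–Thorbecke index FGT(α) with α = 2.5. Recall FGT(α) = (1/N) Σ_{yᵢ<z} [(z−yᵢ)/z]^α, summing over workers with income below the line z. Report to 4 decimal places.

Below z: R11,000, R16,000, R18,000, R20,000, R21,000, R26,000 (q = 6 of N = 10).
Normalized shortfalls: (32000−11000)/32000 = 0.6562; (32000−16000)/32000 = 0.5000; (32000−18000)/32000 = 0.4375; (32000−20000)/32000 = 0.3750; (32000−21000)/32000 = 0.3438; (32000−26000)/32000 = 0.1875.
Raised to α = 2.5: 0.34888; 0.17678; 0.12660; 0.08611; 0.06928; 0.01522.
Sum = 0.822876; FGT(2.5) = 0.822876 / 10 = 0.0823.

0.0823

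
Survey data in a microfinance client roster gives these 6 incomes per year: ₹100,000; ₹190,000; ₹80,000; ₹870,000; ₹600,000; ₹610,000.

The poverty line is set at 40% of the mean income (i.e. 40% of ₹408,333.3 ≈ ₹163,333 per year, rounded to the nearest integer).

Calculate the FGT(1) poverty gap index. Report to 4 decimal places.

Incomes under z: ₹80,000, ₹100,000 (q = 2 of N = 6).
Relative gaps: (163333−80000)/163333 = 0.5102; (163333−100000)/163333 = 0.3878.
Σ = 0.897957. Dividing by the full population N = 6 gives P₁ = 0.1497.

0.1497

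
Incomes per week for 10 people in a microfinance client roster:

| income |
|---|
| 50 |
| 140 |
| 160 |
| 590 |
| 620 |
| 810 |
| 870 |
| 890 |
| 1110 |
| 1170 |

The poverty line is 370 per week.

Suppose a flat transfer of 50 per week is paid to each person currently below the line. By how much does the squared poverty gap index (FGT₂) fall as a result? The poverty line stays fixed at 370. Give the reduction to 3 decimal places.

Before: below the line — 50, 140, 160; squared poverty gap index (FGT₂) = 0.14565.
After the 50 transfer: below the line — 100, 190, 210; squared poverty gap index (FGT₂) = 0.09562.
Reduction = 0.14565 − 0.09562 = 0.050.

0.050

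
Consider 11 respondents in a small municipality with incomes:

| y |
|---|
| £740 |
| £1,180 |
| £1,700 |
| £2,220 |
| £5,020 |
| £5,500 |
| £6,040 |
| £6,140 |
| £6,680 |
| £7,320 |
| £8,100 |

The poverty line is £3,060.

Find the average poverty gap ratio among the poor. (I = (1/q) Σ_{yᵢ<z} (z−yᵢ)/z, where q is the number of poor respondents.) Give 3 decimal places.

0.523

Poor units: £740, £1,180, £1,700, £2,220 (q = 4 of N = 11).
Shortfall ratios (z−y)/z: 0.7582, 0.6144, 0.4444, 0.2745; sum = 2.091503.
I averages over the q = 4 poor units only: 2.091503 / 4 = 0.523.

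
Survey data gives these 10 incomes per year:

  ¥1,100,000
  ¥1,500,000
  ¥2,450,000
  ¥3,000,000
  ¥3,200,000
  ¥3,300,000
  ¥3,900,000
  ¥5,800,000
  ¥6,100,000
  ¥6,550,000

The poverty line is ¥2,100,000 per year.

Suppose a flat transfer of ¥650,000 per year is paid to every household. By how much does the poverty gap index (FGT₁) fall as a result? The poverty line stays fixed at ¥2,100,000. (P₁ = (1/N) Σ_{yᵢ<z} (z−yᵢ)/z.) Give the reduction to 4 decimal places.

0.0595

Before: below the line — ¥1,100,000, ¥1,500,000; poverty gap index (FGT₁) = 0.076190.
After the ¥650,000 transfer: below the line — ¥1,750,000; poverty gap index (FGT₁) = 0.016667.
Reduction = 0.076190 − 0.016667 = 0.0595.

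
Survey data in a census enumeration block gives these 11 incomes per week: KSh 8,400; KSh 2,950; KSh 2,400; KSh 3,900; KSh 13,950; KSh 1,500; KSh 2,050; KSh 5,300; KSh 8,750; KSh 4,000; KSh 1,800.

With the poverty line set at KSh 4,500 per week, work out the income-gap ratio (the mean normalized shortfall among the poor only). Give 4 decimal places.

Below the line: KSh 1,500, KSh 1,800, KSh 2,050, KSh 2,400, KSh 2,950, KSh 3,900, KSh 4,000 (q = 7 of N = 11).
Shortfall ratios (z−y)/z: 0.6667, 0.6000, 0.5444, 0.4667, 0.3444, 0.1333, 0.1111; sum = 2.866667.
The income-gap ratio divides by q (the poor only): 2.866667 / 7 = 0.4095.

0.4095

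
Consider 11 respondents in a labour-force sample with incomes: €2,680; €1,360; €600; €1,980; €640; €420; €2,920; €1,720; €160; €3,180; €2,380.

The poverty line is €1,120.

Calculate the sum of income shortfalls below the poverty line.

€2,660

Below z: €160, €420, €600, €640 (q = 4 of N = 11).
Individual gaps: 1120−160 = 960; 1120−420 = 700; 1120−600 = 520; 1120−640 = 480.
Aggregate gap = €2,660.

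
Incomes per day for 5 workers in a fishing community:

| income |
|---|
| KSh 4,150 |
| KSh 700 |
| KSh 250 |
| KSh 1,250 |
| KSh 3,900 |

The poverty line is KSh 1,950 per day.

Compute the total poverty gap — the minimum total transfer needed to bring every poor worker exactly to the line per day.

KSh 3,650

Poor units: KSh 250, KSh 700, KSh 1,250 (q = 3 of N = 5).
Individual gaps: 1950−250 = 1700; 1950−700 = 1250; 1950−1250 = 700.
Aggregate gap = KSh 3,650.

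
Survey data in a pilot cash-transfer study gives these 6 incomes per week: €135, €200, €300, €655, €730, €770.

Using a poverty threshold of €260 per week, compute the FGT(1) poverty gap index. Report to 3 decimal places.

Below the line: €135, €200 (q = 2 of N = 6).
Gap ratios (z−y)/z: (260−135)/260 = 0.4808; (260−200)/260 = 0.2308.
Σ = 0.711538. Dividing by the full population N = 6 gives P₁ = 0.119.

0.119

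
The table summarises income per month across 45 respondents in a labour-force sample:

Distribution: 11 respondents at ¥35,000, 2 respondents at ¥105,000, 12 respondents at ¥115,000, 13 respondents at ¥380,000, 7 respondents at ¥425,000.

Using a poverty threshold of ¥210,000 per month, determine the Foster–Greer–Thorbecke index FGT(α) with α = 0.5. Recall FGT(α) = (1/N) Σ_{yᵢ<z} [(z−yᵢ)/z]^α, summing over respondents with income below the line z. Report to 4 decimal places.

0.4339

Poor units: 11×¥35,000, 2×¥105,000, 12×¥115,000 (q = 25 of N = 45).
Relative gaps: (210000−35000)/210000 = 0.8333 (×11); (210000−105000)/210000 = 0.5000 (×2); (210000−115000)/210000 = 0.4524 (×12).
Raised to α = 0.5: 0.91287 (×11); 0.70711 (×2); 0.67259 (×12).
Sum = 19.526906; FGT(0.5) = 19.526906 / 45 = 0.4339.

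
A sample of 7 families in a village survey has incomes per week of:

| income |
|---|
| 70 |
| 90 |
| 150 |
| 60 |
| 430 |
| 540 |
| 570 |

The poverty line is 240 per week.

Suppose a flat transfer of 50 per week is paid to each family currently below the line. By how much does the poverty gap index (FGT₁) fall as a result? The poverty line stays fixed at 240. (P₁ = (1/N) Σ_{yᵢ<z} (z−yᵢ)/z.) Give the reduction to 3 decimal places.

Before: below the line — 60, 70, 90, 150; poverty gap index (FGT₁) = 0.35119.
After the 50 transfer: below the line — 110, 120, 140, 200; poverty gap index (FGT₁) = 0.23214.
Reduction = 0.35119 − 0.23214 = 0.119.

0.119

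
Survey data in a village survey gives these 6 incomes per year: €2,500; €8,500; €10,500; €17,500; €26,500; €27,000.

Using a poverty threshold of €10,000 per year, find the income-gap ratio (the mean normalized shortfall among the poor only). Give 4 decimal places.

0.4500

Below the line: €2,500, €8,500 (q = 2 of N = 6).
Relative gaps: 0.7500, 0.1500; sum = 0.900000.
I averages over the q = 2 poor units only: 0.900000 / 2 = 0.4500.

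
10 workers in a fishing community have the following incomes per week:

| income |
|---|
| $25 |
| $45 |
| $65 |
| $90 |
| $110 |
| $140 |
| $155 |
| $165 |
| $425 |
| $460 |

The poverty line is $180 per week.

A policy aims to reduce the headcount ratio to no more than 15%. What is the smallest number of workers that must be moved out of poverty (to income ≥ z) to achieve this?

7

8 of the 10 workers are poor, so H = 8/10 = 0.800.
A headcount ratio of at most 15% allows at most ⌊0.15 × 10⌋ = 1 poor workers.
So at least 8 − 1 = 7 must be lifted.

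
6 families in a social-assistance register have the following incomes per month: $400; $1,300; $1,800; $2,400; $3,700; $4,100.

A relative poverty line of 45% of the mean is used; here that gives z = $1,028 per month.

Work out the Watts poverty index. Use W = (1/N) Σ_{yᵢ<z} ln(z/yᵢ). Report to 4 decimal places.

Below the line: $400 (q = 1 of N = 6).
ln(z/y) terms: ln(1028/400) = 0.9439.
W = 0.943906 / 6 = 0.1573.

0.1573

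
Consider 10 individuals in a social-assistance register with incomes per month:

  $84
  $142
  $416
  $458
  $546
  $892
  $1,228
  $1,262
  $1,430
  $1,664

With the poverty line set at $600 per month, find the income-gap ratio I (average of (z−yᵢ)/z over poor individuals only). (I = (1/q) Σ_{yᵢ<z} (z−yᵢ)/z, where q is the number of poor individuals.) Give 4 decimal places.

Poor units: $84, $142, $416, $458, $546 (q = 5 of N = 10).
Shortfall ratios (z−y)/z: 0.8600, 0.7633, 0.3067, 0.2367, 0.0900; sum = 2.256667.
The income-gap ratio divides by q (the poor only): 2.256667 / 5 = 0.4513.

0.4513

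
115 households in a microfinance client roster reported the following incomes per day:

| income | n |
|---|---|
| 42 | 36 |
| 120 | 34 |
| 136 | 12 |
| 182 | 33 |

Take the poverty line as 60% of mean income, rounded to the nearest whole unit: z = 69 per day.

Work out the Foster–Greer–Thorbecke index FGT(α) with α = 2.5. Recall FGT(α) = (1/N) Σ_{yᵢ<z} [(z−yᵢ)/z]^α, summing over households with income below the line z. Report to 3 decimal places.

Below the line: 36×42 (q = 36 of N = 115).
Gap ratios (z−y)/z: (69−42)/69 = 0.3913 (×36).
Raised to α = 2.5: 0.09578 (×36).
Sum = 3.448174; FGT(2.5) = 3.448174 / 115 = 0.030.

0.030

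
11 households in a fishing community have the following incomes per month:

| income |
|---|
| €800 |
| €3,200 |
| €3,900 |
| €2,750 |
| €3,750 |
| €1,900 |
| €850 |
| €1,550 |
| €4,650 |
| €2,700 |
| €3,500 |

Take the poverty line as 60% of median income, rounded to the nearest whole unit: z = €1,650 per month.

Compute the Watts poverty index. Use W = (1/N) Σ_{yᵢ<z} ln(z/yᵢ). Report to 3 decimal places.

Incomes under z: €800, €850, €1,550 (q = 3 of N = 11).
Log shortfalls: ln(1650/800) = 0.7239; ln(1650/850) = 0.6633; ln(1650/1550) = 0.0625.
W = 1.449733 / 11 = 0.132.

0.132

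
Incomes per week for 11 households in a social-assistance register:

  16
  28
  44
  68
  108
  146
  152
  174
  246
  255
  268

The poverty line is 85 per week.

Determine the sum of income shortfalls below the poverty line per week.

Incomes under z: 16, 28, 44, 68 (q = 4 of N = 11).
Individual gaps: 85−16 = 69; 85−28 = 57; 85−44 = 41; 85−68 = 17.
Aggregate gap = 184.

184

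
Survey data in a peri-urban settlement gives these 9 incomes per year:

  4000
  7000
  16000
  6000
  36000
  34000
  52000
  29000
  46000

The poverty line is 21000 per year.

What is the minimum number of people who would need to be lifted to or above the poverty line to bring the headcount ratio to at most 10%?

4

Currently q = 4 of N = 9 are below the line (H = 0.444).
A headcount ratio of at most 10% allows at most ⌊0.10 × 9⌋ = 0 poor people.
So at least 4 − 0 = 4 must be lifted.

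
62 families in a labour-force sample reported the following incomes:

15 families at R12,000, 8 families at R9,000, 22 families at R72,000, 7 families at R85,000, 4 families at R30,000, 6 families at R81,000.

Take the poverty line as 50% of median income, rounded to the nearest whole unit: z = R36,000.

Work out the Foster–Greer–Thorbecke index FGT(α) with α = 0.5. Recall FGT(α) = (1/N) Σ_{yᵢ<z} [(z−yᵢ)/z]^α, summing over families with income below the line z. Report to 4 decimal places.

0.3356

Below the line: 8×R9,000, 15×R12,000, 4×R30,000 (q = 27 of N = 62).
Normalized shortfalls: (36000−9000)/36000 = 0.7500 (×8); (36000−12000)/36000 = 0.6667 (×15); (36000−30000)/36000 = 0.1667 (×4).
Raised to α = 0.5: 0.86603 (×8); 0.81650 (×15); 0.40825 (×4).
Sum = 20.808645; FGT(0.5) = 20.808645 / 62 = 0.3356.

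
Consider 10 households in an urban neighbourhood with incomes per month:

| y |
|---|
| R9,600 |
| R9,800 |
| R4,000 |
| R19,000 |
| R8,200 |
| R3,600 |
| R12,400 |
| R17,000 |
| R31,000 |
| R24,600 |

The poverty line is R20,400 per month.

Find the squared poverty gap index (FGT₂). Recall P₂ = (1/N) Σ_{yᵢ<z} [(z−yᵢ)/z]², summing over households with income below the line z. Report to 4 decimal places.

0.2419

Below z: R3,600, R4,000, R8,200, R9,600, R9,800, R12,400, R17,000, R19,000 (q = 8 of N = 10).
Shortfall ratios: (20400−3600)/20400 = 0.8235; (20400−4000)/20400 = 0.8039; (20400−8200)/20400 = 0.5980; (20400−9600)/20400 = 0.5294; (20400−9800)/20400 = 0.5196; (20400−12400)/20400 = 0.3922; (20400−17000)/20400 = 0.1667; (20400−19000)/20400 = 0.0686.
Squared: 0.6782; 0.6463; 0.3577; 0.2803; 0.2700; 0.1538; 0.0278; 0.0047.
Sum = 2.418685; P₂ = 2.418685 / 10 = 0.2419.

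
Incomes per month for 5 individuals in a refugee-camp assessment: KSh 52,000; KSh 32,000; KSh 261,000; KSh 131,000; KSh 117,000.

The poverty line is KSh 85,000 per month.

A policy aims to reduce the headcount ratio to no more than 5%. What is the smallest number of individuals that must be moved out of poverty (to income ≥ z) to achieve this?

2

2 of the 5 individuals are poor, so H = 2/5 = 0.400.
A headcount ratio of at most 5% allows at most ⌊0.05 × 5⌋ = 0 poor individuals.
So at least 2 − 0 = 2 must be lifted.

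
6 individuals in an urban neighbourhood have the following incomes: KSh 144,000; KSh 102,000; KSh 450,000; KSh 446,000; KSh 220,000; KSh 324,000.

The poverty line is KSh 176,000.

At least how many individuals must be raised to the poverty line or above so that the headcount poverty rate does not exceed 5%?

2

2 of the 6 individuals are poor, so H = 2/6 = 0.333.
A headcount ratio of at most 5% allows at most ⌊0.05 × 6⌋ = 0 poor individuals.
So at least 2 − 0 = 2 must be lifted.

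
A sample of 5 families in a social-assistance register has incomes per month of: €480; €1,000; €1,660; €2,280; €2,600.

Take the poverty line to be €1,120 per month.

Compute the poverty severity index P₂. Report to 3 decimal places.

0.068

Below z: €480, €1,000 (q = 2 of N = 5).
Normalized shortfalls: (1120−480)/1120 = 0.5714; (1120−1000)/1120 = 0.1071.
Squared: 0.3265; 0.0115.
Sum = 0.338010; P₂ = 0.338010 / 5 = 0.068.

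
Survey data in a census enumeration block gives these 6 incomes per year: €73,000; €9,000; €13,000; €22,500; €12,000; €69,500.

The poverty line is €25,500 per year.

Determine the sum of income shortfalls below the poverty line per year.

€45,500

Below z: €9,000, €12,000, €13,000, €22,500 (q = 4 of N = 6).
Individual gaps: 25500−9000 = 16500; 25500−12000 = 13500; 25500−13000 = 12500; 25500−22500 = 3000.
Aggregate gap = €45,500.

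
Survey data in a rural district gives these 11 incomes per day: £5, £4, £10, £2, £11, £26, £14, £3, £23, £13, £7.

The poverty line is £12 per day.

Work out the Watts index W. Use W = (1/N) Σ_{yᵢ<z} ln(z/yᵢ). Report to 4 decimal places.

Below the line: £2, £3, £4, £5, £7, £10, £11 (q = 7 of N = 11).
Log gaps: ln(12/2) = 1.7918; ln(12/3) = 1.3863; ln(12/4) = 1.0986; ln(12/5) = 0.8755; ln(12/7) = 0.5390; ln(12/10) = 0.1823; ln(12/11) = 0.0870.
W = 5.960464 / 11 = 0.5419.

0.5419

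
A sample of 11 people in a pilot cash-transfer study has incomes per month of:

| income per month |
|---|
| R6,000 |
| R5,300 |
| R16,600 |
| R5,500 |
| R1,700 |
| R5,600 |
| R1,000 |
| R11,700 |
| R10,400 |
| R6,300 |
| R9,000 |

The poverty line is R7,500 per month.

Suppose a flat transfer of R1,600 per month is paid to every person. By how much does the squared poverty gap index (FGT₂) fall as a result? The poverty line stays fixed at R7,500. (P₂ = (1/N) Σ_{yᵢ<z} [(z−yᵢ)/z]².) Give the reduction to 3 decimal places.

0.080

Before: below the line — R1,000, R1,700, R5,300, R5,500, R5,600, R6,000, R6,300; squared poverty gap index (FGT₂) = 0.14874.
After the R1,600 transfer: below the line — R2,600, R3,300, R6,900, R7,100, R7,200; squared poverty gap index (FGT₂) = 0.06830.
Reduction = 0.14874 − 0.06830 = 0.080.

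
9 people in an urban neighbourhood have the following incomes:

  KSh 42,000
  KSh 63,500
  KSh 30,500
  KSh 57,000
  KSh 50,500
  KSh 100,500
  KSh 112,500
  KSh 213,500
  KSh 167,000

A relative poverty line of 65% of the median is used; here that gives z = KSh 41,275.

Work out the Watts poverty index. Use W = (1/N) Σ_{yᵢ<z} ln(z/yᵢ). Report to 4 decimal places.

Below z: KSh 30,500 (q = 1 of N = 9).
ln(z/y) terms: ln(41275/30500) = 0.3025.
W = 0.302530 / 9 = 0.0336.

0.0336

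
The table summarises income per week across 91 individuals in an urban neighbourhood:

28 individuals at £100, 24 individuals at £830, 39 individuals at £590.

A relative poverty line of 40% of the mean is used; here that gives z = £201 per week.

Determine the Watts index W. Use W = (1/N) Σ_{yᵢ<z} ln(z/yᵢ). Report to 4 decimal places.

0.2148

Poor units: 28×£100 (q = 28 of N = 91).
Log shortfalls: ln(201/100) = 0.6981 (×28).
W = 19.547772 / 91 = 0.2148.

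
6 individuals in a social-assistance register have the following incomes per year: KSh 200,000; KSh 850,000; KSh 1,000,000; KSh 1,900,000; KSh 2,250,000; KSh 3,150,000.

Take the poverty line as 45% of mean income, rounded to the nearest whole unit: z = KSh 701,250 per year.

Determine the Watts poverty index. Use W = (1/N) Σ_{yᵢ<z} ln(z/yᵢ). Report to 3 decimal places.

0.209

Incomes under z: KSh 200,000 (q = 1 of N = 6).
Log shortfalls: ln(701250/200000) = 1.2545.
W = 1.254547 / 6 = 0.209.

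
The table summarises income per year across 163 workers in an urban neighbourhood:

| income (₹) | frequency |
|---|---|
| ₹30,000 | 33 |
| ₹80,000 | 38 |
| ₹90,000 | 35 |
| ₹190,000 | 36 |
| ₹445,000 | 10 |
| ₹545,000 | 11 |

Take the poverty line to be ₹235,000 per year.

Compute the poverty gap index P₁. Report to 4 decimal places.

0.5052

Incomes under z: 33×₹30,000, 38×₹80,000, 35×₹90,000, 36×₹190,000 (q = 142 of N = 163).
Relative gaps: (235000−30000)/235000 = 0.8723 (×33); (235000−80000)/235000 = 0.6596 (×38); (235000−90000)/235000 = 0.6170 (×35); (235000−190000)/235000 = 0.1915 (×36).
Σ = 82.340426. Dividing by the full population N = 163 gives P₁ = 0.5052.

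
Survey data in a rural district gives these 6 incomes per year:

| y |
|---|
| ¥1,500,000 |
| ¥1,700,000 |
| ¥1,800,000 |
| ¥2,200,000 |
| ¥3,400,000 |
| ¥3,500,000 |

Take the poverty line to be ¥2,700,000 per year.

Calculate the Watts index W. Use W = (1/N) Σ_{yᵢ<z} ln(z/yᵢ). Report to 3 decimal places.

Below z: ¥1,500,000, ¥1,700,000, ¥1,800,000, ¥2,200,000 (q = 4 of N = 6).
ln(z/y) terms: ln(2700000/1500000) = 0.5878; ln(2700000/1700000) = 0.4626; ln(2700000/1800000) = 0.4055; ln(2700000/2200000) = 0.2048.
W = 1.660670 / 6 = 0.277.

0.277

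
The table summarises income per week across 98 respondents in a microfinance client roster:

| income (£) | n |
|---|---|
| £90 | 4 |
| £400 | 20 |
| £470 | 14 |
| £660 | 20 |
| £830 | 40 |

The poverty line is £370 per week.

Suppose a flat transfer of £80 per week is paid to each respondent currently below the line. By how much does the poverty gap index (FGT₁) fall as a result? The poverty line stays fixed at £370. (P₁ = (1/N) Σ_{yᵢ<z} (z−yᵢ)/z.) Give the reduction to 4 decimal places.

Before: below the line — 4×£90; poverty gap index (FGT₁) = 0.030888.
After the £80 transfer: below the line — 4×£170; poverty gap index (FGT₁) = 0.022063.
Reduction = 0.030888 − 0.022063 = 0.0088.

0.0088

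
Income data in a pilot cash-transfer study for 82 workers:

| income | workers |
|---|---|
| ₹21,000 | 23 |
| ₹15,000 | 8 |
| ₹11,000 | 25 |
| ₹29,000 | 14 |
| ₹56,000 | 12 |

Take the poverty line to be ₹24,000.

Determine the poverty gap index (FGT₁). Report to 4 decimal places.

Below z: 25×₹11,000, 8×₹15,000, 23×₹21,000 (q = 56 of N = 82).
Gap ratios (z−y)/z: (24000−11000)/24000 = 0.5417 (×25); (24000−15000)/24000 = 0.3750 (×8); (24000−21000)/24000 = 0.1250 (×23).
Σ = 19.416667. Dividing by the full population N = 82 gives P₁ = 0.2368.

0.2368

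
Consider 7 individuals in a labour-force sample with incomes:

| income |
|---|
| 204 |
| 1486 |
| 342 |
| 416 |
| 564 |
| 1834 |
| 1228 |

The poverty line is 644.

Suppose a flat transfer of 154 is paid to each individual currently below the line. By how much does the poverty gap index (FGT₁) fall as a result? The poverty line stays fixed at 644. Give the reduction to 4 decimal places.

Before: below the line — 204, 342, 416, 564; poverty gap index (FGT₁) = 0.232919.
After the 154 transfer: below the line — 358, 496, 570; poverty gap index (FGT₁) = 0.112689.
Reduction = 0.232919 − 0.112689 = 0.1202.

0.1202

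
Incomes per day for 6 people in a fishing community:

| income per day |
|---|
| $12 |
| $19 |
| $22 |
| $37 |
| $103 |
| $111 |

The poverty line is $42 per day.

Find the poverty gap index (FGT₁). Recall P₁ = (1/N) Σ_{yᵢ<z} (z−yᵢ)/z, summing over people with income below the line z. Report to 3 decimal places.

Incomes under z: $12, $19, $22, $37 (q = 4 of N = 6).
Normalized shortfalls: (42−12)/42 = 0.7143; (42−19)/42 = 0.5476; (42−22)/42 = 0.4762; (42−37)/42 = 0.1190.
Σ = 1.857143. Dividing by the full population N = 6 gives P₁ = 0.310.

0.310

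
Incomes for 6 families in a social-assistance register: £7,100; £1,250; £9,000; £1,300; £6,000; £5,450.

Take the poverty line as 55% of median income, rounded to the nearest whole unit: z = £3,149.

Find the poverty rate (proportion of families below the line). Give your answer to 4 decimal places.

0.3333

2 of the 6 families have income below £3,149.
H = 2/6 = 0.3333.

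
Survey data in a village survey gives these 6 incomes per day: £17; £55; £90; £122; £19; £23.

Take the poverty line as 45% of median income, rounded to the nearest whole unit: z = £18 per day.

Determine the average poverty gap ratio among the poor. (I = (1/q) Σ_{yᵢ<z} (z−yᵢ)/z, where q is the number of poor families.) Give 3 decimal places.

Incomes under z: £17 (q = 1 of N = 6).
Relative gaps: 0.0556; sum = 0.055556.
The income-gap ratio divides by q (the poor only): 0.055556 / 1 = 0.056.

0.056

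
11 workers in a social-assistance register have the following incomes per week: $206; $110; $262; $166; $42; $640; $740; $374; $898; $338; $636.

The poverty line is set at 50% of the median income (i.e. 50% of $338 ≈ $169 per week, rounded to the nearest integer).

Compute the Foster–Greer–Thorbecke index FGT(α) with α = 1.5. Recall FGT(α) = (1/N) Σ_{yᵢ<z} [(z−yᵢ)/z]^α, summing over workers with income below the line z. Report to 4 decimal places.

0.0782

Below the line: $42, $110, $166 (q = 3 of N = 11).
Relative gaps: (169−42)/169 = 0.7515; (169−110)/169 = 0.3491; (169−166)/169 = 0.0178.
Raised to α = 1.5: 0.65144; 0.20628; 0.00237.
Sum = 0.860082; FGT(1.5) = 0.860082 / 11 = 0.0782.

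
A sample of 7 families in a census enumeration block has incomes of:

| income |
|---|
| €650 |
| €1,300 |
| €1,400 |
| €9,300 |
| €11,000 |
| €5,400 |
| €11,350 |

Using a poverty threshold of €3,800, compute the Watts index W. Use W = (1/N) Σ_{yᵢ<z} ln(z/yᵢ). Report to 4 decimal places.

Poor units: €650, €1,300, €1,400 (q = 3 of N = 7).
ln(z/y) terms: ln(3800/650) = 1.7658; ln(3800/1300) = 1.0726; ln(3800/1400) = 0.9985.
W = 3.836950 / 7 = 0.5481.

0.5481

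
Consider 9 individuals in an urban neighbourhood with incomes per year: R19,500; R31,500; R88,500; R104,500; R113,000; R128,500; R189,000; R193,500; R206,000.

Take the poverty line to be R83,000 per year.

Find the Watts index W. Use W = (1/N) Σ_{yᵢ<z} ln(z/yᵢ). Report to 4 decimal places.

Poor units: R19,500, R31,500 (q = 2 of N = 9).
Log shortfalls: ln(83000/19500) = 1.4484; ln(83000/31500) = 0.9689.
W = 2.417279 / 9 = 0.2686.

0.2686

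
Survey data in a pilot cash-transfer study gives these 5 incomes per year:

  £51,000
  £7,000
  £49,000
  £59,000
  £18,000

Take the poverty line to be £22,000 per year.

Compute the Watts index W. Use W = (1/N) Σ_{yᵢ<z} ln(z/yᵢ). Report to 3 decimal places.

0.269

Incomes under z: £7,000, £18,000 (q = 2 of N = 5).
Log shortfalls: ln(22000/7000) = 1.1451; ln(22000/18000) = 0.2007.
W = 1.345803 / 5 = 0.269.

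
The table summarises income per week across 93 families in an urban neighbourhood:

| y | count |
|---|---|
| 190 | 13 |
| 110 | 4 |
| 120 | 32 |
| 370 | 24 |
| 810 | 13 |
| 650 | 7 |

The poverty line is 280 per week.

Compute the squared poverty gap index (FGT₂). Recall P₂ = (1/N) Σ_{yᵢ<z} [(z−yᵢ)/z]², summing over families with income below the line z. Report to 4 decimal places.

Poor units: 4×110, 32×120, 13×190 (q = 49 of N = 93).
Gap ratios (z−y)/z: (280−110)/280 = 0.6071 (×4); (280−120)/280 = 0.5714 (×32); (280−190)/280 = 0.3214 (×13).
Squared: 0.3686 (×4); 0.3265 (×32); 0.1033 (×13).
Sum = 13.266582; P₂ = 13.266582 / 93 = 0.1427.

0.1427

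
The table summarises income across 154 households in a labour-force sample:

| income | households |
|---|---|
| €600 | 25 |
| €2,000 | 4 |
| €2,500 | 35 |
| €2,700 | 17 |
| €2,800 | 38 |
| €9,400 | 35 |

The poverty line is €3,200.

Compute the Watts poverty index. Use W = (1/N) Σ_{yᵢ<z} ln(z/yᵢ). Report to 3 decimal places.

0.392

Incomes under z: 25×€600, 4×€2,000, 35×€2,500, 17×€2,700, 38×€2,800 (q = 119 of N = 154).
ln(z/y) terms: ln(3200/600) = 1.6740 (×25); ln(3200/2000) = 0.4700 (×4); ln(3200/2500) = 0.2469 (×35); ln(3200/2700) = 0.1699 (×17); ln(3200/2800) = 0.1335 (×38).
W = 60.332005 / 154 = 0.392.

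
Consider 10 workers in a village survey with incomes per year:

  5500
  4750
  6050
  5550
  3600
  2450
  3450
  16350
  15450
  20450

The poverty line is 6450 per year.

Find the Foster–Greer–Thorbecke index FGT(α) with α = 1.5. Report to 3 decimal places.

0.136

Below z: 2450, 3450, 3600, 4750, 5500, 5550, 6050 (q = 7 of N = 10).
Relative gaps: (6450−2450)/6450 = 0.6202; (6450−3450)/6450 = 0.4651; (6450−3600)/6450 = 0.4419; (6450−4750)/6450 = 0.2636; (6450−5500)/6450 = 0.1473; (6450−5550)/6450 = 0.1395; (6450−6050)/6450 = 0.0620.
Raised to α = 1.5: 0.48837; 0.31721; 0.29372; 0.13531; 0.05653; 0.05212; 0.01544.
Sum = 1.358697; FGT(1.5) = 1.358697 / 10 = 0.136.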